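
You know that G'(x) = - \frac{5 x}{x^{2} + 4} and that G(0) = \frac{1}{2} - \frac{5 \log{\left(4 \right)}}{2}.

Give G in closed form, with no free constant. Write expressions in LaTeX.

G'(x) matches the chain-rule pattern g'(h)*h' with inner function h(x) = x^{2} + 4; substituting u = h(x) collapses the integral.
A general antiderivative is - \frac{5 \log{\left(x^{2} + 4 \right)}}{2} + C.
The condition gives C = \frac{1}{2} - \frac{5 \log{\left(4 \right)}}{2} - (- \frac{5 \log{\left(4 \right)}}{2}) = \frac{1}{2}.
So G(x) = \frac{1}{2} - \frac{5 \log{\left(x^{2} + 4 \right)}}{2}.
Check: d/dx[\frac{1}{2} - \frac{5 \log{\left(x^{2} + 4 \right)}}{2}] = - \frac{5 x}{x^{2} + 4} = G'(x).

G(x) = \frac{1}{2} - \frac{5 \log{\left(x^{2} + 4 \right)}}{2}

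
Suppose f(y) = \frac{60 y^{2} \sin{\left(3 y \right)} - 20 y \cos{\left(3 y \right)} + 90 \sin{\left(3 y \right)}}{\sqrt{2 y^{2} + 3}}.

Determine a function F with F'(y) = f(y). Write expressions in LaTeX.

An antiderivative is F(y) = - 10 \sqrt{2 y^{2} + 3} \cos{\left(3 y \right)}.

Recognize the product-rule pattern: f = u'v + uv' with u = - 10 \sqrt{2 y^{2} + 3}, v = \cos{\left(3 y \right)}, so integration by parts undoes it.
Check: d/dy[- 10 \sqrt{2 y^{2} + 3} \cos{\left(3 y \right)}] = \frac{60 y^{2} \sin{\left(3 y \right)} - 20 y \cos{\left(3 y \right)} + 90 \sin{\left(3 y \right)}}{\sqrt{2 y^{2} + 3}} = f(y).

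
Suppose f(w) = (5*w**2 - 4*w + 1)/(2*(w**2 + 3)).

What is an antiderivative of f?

An antiderivative is F(w) = 5*w/2 - log(w**2 + 3) - 7*sqrt(3)*atan(sqrt(3)*w/3)/3.

Check any antiderivative F(w) by computing F'(w) and comparing it with f(w).
Check: d/dw[5*w/2 - log(w**2 + 3) - 7*sqrt(3)*atan(sqrt(3)*w/3)/3] = (5*w**2 - 4*w + 1)/(2*w**2 + 6), which equals f(w).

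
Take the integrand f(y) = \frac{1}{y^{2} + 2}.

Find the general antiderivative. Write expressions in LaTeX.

F(y) = \frac{\sqrt{2} \operatorname{atan}{\left(\frac{\sqrt{2} y}{2} \right)}}{2} + C

Recover f(y) by differentiating a candidate F(y); any mismatch rules it out.
Check: d/dy[\frac{\sqrt{2} \operatorname{atan}{\left(\frac{\sqrt{2} y}{2} \right)}}{2}] = \frac{1}{y^{2} + 2} = f(y).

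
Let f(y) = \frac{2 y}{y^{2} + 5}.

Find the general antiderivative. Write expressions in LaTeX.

F(y) = \log{\left(y^{2} + 5 \right)} + C

f matches the chain-rule pattern g'(h)*h' with inner function h(y) = y^{2} + 5; substituting u = h(y) collapses the integral.
Check: d/dy[\log{\left(y^{2} + 5 \right)}] = \frac{2 y}{y^{2} + 5} = f(y).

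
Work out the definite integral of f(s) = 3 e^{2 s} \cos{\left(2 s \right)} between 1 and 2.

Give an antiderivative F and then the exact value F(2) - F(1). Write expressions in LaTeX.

Antiderivative: F(s) = \frac{3 e^{2 s} \sin{\left(2 s \right)}}{4} + \frac{3 e^{2 s} \cos{\left(2 s \right)}}{4}; value = \frac{3 e^{4} \sin{\left(4 \right)}}{4} + \frac{3 e^{4} \cos{\left(4 \right)}}{4} - \frac{3 e^{2} \sin{\left(2 \right)}}{4} - \frac{3 e^{2} \cos{\left(2 \right)}}{4}

Since d/ds undoes antidifferentiation here, F'(s) = f(s) is required of F(s).
F(s) = \frac{3 e^{2 s} \sin{\left(2 s \right)}}{4} + \frac{3 e^{2 s} \cos{\left(2 s \right)}}{4} is an antiderivative of f.
Check: d/ds[\frac{3 e^{2 s} \sin{\left(2 s \right)}}{4} + \frac{3 e^{2 s} \cos{\left(2 s \right)}}{4}] = 3 e^{2 s} \cos{\left(2 s \right)} = f(s).
F(2) = \frac{3 e^{4} \sin{\left(4 \right)}}{4} + \frac{3 e^{4} \cos{\left(4 \right)}}{4}; F(1) = \frac{3 e^{2} \cos{\left(2 \right)}}{4} + \frac{3 e^{2} \sin{\left(2 \right)}}{4}.
Integral = F(2) - F(1) = \frac{3 e^{4} \sin{\left(4 \right)}}{4} + \frac{3 e^{4} \cos{\left(4 \right)}}{4} - \frac{3 e^{2} \sin{\left(2 \right)}}{4} - \frac{3 e^{2} \cos{\left(2 \right)}}{4}.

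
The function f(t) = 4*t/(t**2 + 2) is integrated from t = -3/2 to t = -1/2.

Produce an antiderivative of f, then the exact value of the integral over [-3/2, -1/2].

f matches the chain-rule pattern g'(h)*h' with inner function h(t) = t**2 + 2; substituting u = h(t) collapses the integral.
F(t) = 2*log(t**2 + 2) is an antiderivative of f.
Check: d/dt[2*log(t**2 + 2)] = 4*t/(t**2 + 2) = f(t).
F(-1/2) = 2*log(9/4); F(-3/2) = 2*log(17/4).
Integral = F(-1/2) - F(-3/2) = -2*log(17/4) + 2*log(9/4).

Antiderivative: F(t) = 2*log(t**2 + 2); value = -2*log(17/4) + 2*log(9/4)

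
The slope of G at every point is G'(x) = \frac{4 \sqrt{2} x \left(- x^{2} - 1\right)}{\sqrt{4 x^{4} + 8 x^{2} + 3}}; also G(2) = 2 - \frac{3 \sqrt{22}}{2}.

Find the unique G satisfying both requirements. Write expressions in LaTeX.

The substitution u = 2 x^{4} + 4 x^{2} + \frac{3}{2} works: G'(x) is exactly (dG/du)*(du/dx) for that inner function.
A general antiderivative is - \sqrt{2 x^{4} + 4 x^{2} + \frac{3}{2}} + C.
The condition gives C = 2 - \frac{3 \sqrt{22}}{2} - (- \frac{3 \sqrt{22}}{2}) = 2.
So G(x) = 2 - \sqrt{2 x^{4} + 4 x^{2} + \frac{3}{2}}.
Check: d/dx[2 - \sqrt{2 x^{4} + 4 x^{2} + \frac{3}{2}}] = \frac{- 4 \sqrt{2} x^{3} - 4 \sqrt{2} x}{\sqrt{4 x^{4} + 8 x^{2} + 3}}, which equals G'(x).

G(x) = 2 - \sqrt{2 x^{4} + 4 x^{2} + \frac{3}{2}}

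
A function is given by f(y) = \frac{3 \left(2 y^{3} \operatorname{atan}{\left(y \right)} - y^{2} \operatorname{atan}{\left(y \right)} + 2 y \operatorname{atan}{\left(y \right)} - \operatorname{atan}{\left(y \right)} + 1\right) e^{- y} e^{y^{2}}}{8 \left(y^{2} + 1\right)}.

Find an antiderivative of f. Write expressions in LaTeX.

An antiderivative is F(y) = \frac{3 e^{- y} e^{y^{2}} \operatorname{atan}{\left(y \right)}}{8}.

Recognize the product-rule pattern: f = u'v + uv' with u = \frac{3 \operatorname{atan}{\left(y \right)}}{8}, v = e^{y^{2} - y}, so integration by parts undoes it.
Check: d/dy[\frac{3 e^{- y} e^{y^{2}} \operatorname{atan}{\left(y \right)}}{8}] = \frac{6 y^{3} e^{y^{2}} \operatorname{atan}{\left(y \right)} - 3 y^{2} e^{y^{2}} \operatorname{atan}{\left(y \right)} + 6 y e^{y^{2}} \operatorname{atan}{\left(y \right)} - 3 e^{y^{2}} \operatorname{atan}{\left(y \right)} + 3 e^{y^{2}}}{8 y^{2} e^{y} + 8 e^{y}}, which equals f(y).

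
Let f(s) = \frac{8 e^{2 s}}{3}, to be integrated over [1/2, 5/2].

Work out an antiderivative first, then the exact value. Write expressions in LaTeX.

Differentiate the proposed F(s) back; it has to land on f(s) exactly.
F(s) = \frac{4 e^{2 s}}{3} is an antiderivative of f.
Check: d/ds[\frac{4 e^{2 s}}{3}] = \frac{8 e^{2 s}}{3} = f(s).
F(5/2) = \frac{4 e^{5}}{3}; F(1/2) = \frac{4 e}{3}.
Integral = F(5/2) - F(1/2) = - \frac{4 e}{3} + \frac{4 e^{5}}{3}.

Antiderivative: F(s) = \frac{4 e^{2 s}}{3}; value = - \frac{4 e}{3} + \frac{4 e^{5}}{3}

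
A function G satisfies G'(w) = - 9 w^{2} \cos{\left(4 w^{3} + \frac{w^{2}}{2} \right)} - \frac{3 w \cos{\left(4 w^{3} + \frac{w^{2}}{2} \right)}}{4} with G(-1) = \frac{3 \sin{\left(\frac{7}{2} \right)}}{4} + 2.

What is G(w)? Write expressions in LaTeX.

G(w) = - \frac{3 \sin{\left(4 w^{3} + \frac{w^{2}}{2} \right)} - 8}{4}

G'(w) matches the chain-rule pattern g'(h)*h' with inner function h(w) = 4 w^{3} + \frac{w^{2}}{2}; substituting u = h(w) collapses the integral.
A general antiderivative is - \frac{3 \sin{\left(4 w^{3} + \frac{w^{2}}{2} \right)}}{4} + C.
The condition gives C = \frac{3 \sin{\left(\frac{7}{2} \right)}}{4} + 2 - (\frac{3 \sin{\left(\frac{7}{2} \right)}}{4}) = 2.
So G(w) = - \frac{3 \sin{\left(4 w^{3} + \frac{w^{2}}{2} \right)} - 8}{4}.
Check: d/dw[- \frac{3 \sin{\left(4 w^{3} + \frac{w^{2}}{2} \right)} - 8}{4}] = - 9 w^{2} \cos{\left(4 w^{3} + \frac{w^{2}}{2} \right)} - \frac{3 w \cos{\left(4 w^{3} + \frac{w^{2}}{2} \right)}}{4} = G'(w).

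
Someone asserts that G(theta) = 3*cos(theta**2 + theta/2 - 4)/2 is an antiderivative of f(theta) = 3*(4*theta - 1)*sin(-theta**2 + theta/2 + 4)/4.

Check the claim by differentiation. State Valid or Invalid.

Invalid: d/dtheta[G] - f = -3*theta*sin(-theta**2 + theta/2 + 4) - 3*theta*sin(theta**2 + theta/2 - 4) + 3*sin(-theta**2 + theta/2 + 4)/4 - 3*sin(theta**2 + theta/2 - 4)/4, which is not 0.

d/dtheta[G] = -3*theta*sin(theta**2 + theta/2 - 4) - 3*sin(theta**2 + theta/2 - 4)/4
d/dtheta[G] - f(theta) = -3*theta*sin(-theta**2 + theta/2 + 4) - 3*theta*sin(theta**2 + theta/2 - 4) + 3*sin(-theta**2 + theta/2 + 4)/4 - 3*sin(theta**2 + theta/2 - 4)/4 != 0.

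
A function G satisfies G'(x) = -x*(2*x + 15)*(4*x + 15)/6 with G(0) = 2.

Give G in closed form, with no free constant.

The substitution u = -2*x**2/3 - 5*x works: G'(x) is exactly (dG/du)*(du/dx) for that inner function.
A general antiderivative is -3*(-2*x**2/3 - 5*x)**2/4 + C.
The condition gives C = 2 - (0) = 2.
So G(x) = -x**4/3 - 5*x**3 - 75*x**2/4 + 2.
Check: d/dx[-x**4/3 - 5*x**3 - 75*x**2/4 + 2] = -4*x**3/3 - 15*x**2 - 75*x/2, which equals G'(x).

G(x) = -x**4/3 - 5*x**3 - 75*x**2/4 + 2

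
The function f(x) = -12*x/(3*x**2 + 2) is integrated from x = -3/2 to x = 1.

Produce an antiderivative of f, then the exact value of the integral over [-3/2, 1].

Antiderivative: F(x) = -2*log(2*x**2 + 4/3); value = -2*log(10/3) + 2*log(35/6)

f matches the chain-rule pattern g'(h)*h' with inner function h(x) = 2*x**2 + 4/3; substituting u = h(x) collapses the integral.
F(x) = -2*log(2*x**2 + 4/3) is an antiderivative of f.
Check: d/dx[-2*log(2*x**2 + 4/3)] = -12*x/(3*x**2 + 2) = f(x).
F(1) = -2*log(10/3); F(-3/2) = -2*log(35/6).
Integral = F(1) - F(-3/2) = -2*log(10/3) + 2*log(35/6).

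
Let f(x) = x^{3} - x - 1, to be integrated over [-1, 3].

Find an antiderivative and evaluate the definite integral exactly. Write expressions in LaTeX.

The integrand splits into summands that can be handled one at a time.
F(x) = \frac{x^{4}}{4} - \frac{x^{2}}{2} - x is an antiderivative of f.
Check: d/dx[\frac{x^{4}}{4} - \frac{x^{2}}{2} - x] = x^{3} - x - 1 = f(x).
F(3) = \frac{51}{4}; F(-1) = \frac{3}{4}.
Integral = F(3) - F(-1) = 12.

Antiderivative: F(x) = \frac{x^{4}}{4} - \frac{x^{2}}{2} - x; value = 12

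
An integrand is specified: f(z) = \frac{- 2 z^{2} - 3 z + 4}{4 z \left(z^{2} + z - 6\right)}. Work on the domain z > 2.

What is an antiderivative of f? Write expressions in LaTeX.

An antiderivative is F(z) = - \frac{\log{\left(z \right)}}{6} - \frac{\log{\left(z - 2 \right)}}{4} - \frac{\log{\left(z + 3 \right)}}{12}.

Factor the denominator (4 z \left(z - 2\right) \left(z + 3\right)) and decompose: f = - \frac{1}{12 \left(z + 3\right)} - \frac{1}{4 \left(z - 2\right)} - \frac{1}{6 z}; each piece integrates to a log, atan, or power term.
Check: d/dz[- \frac{\log{\left(z \right)}}{6} - \frac{\log{\left(z - 2 \right)}}{4} - \frac{\log{\left(z + 3 \right)}}{12}] = \frac{- 2 z^{2} - 3 z + 4}{4 z^{3} + 4 z^{2} - 24 z}, which equals f(z).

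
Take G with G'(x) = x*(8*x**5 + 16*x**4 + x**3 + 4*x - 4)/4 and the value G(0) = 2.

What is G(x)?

A first test for any G(x): its x-derivative must equal the given G'(x).
A general antiderivative is 2*x**7/7 + 2*x**6/3 + x**5/20 + x**3/3 - x**2/2 + C.
The condition gives C = 2 - (0) = 2.
So G(x) = (120*x**7 + 280*x**6 + 21*x**5 + 140*x**3 - 210*x**2 + 840)/420.
Check: d/dx[(120*x**7 + 280*x**6 + 21*x**5 + 140*x**3 - 210*x**2 + 840)/420] = 2*x**6 + 4*x**5 + x**4/4 + x**2 - x, which equals G'(x).

G(x) = (120*x**7 + 280*x**6 + 21*x**5 + 140*x**3 - 210*x**2 + 840)/420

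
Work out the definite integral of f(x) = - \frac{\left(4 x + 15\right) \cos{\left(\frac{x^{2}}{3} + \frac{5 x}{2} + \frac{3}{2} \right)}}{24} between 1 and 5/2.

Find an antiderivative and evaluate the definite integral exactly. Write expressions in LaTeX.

Antiderivative: F(x) = - \frac{\sin{\left(\frac{x^{2}}{3} + \frac{5 x}{2} + \frac{3}{2} \right)}}{4}; value = \frac{\sin{\left(\frac{13}{3} \right)}}{4} - \frac{\sin{\left(\frac{59}{6} \right)}}{4}

The substitution u = \frac{x^{2}}{3} + \frac{5 x}{2} + \frac{3}{2} works: f is exactly (dF/du)*(du/dx) for that inner function.
F(x) = - \frac{\sin{\left(\frac{x^{2}}{3} + \frac{5 x}{2} + \frac{3}{2} \right)}}{4} is an antiderivative of f.
Check: d/dx[- \frac{\sin{\left(\frac{x^{2}}{3} + \frac{5 x}{2} + \frac{3}{2} \right)}}{4}] = - \frac{x \cos{\left(\frac{x^{2}}{3} + \frac{5 x}{2} + \frac{3}{2} \right)}}{6} - \frac{5 \cos{\left(\frac{x^{2}}{3} + \frac{5 x}{2} + \frac{3}{2} \right)}}{8}, which equals f(x).
F(5/2) = - \frac{\sin{\left(\frac{59}{6} \right)}}{4}; F(1) = - \frac{\sin{\left(\frac{13}{3} \right)}}{4}.
Integral = F(5/2) - F(1) = \frac{\sin{\left(\frac{13}{3} \right)}}{4} - \frac{\sin{\left(\frac{59}{6} \right)}}{4}.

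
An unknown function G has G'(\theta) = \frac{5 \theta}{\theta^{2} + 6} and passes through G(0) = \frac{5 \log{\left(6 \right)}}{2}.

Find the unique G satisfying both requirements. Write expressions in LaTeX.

G'(\theta) matches the chain-rule pattern g'(h)*h' with inner function h(\theta) = \theta^{2} + 6; substituting u = h(\theta) collapses the integral.
A general antiderivative is \frac{5 \log{\left(\theta^{2} + 6 \right)}}{2} + C.
The condition gives C = \frac{5 \log{\left(6 \right)}}{2} - (\frac{5 \log{\left(6 \right)}}{2}) = 0.
So G(\theta) = \frac{5 \log{\left(\theta^{2} + 6 \right)}}{2}.
Check: d/d\theta[\frac{5 \log{\left(\theta^{2} + 6 \right)}}{2}] = \frac{5 \theta}{\theta^{2} + 6} = G'(\theta).

G(\theta) = \frac{5 \log{\left(\theta^{2} + 6 \right)}}{2}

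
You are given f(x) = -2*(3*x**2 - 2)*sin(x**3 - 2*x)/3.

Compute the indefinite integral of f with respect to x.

f matches the chain-rule pattern g'(h)*h' with inner function h(x) = x**3 - 2*x; substituting u = h(x) collapses the integral.
Check: d/dx[2*cos(x**3 - 2*x)/3] = -2*x**2*sin(x**3 - 2*x) + 4*sin(x**3 - 2*x)/3, which equals f(x).

F(x) = 2*cos(x**3 - 2*x)/3 + C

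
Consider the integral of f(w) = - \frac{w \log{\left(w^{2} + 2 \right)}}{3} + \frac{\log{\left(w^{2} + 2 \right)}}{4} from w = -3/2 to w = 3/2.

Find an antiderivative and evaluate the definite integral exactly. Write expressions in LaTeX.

Integrate term by term and add the pieces.
F(w) = \frac{2 w^{2} + w \left(3 - 2 w\right) \log{\left(w^{2} + 2 \right)} - 6 w - 4 \log{\left(w^{2} + 2 \right)} + 6 \sqrt{2} \operatorname{atan}{\left(\frac{\sqrt{2} w}{2} \right)}}{12} is an antiderivative of f.
Check: d/dw[\frac{2 w^{2} + w \left(3 - 2 w\right) \log{\left(w^{2} + 2 \right)} - 6 w - 4 \log{\left(w^{2} + 2 \right)} + 6 \sqrt{2} \operatorname{atan}{\left(\frac{\sqrt{2} w}{2} \right)}}{12}] = - \frac{w \log{\left(w^{2} + 2 \right)}}{3} + \frac{\log{\left(w^{2} + 2 \right)}}{4} = f(w).
F(3/2) = - \frac{\log{\left(\frac{17}{4} \right)}}{3} - \frac{3}{8} + \frac{\sqrt{2} \operatorname{atan}{\left(\frac{3 \sqrt{2}}{4} \right)}}{2}; F(-3/2) = - \frac{13 \log{\left(\frac{17}{4} \right)}}{12} - \frac{\sqrt{2} \operatorname{atan}{\left(\frac{3 \sqrt{2}}{4} \right)}}{2} + \frac{9}{8}.
Integral = F(3/2) - F(-3/2) = - \frac{3}{2} + \frac{3 \log{\left(\frac{17}{4} \right)}}{4} + \sqrt{2} \operatorname{atan}{\left(\frac{3 \sqrt{2}}{4} \right)}.

Antiderivative: F(w) = \frac{2 w^{2} + w \left(3 - 2 w\right) \log{\left(w^{2} + 2 \right)} - 6 w - 4 \log{\left(w^{2} + 2 \right)} + 6 \sqrt{2} \operatorname{atan}{\left(\frac{\sqrt{2} w}{2} \right)}}{12}; value = - \frac{3}{2} + \frac{3 \log{\left(\frac{17}{4} \right)}}{4} + \sqrt{2} \operatorname{atan}{\left(\frac{3 \sqrt{2}}{4} \right)}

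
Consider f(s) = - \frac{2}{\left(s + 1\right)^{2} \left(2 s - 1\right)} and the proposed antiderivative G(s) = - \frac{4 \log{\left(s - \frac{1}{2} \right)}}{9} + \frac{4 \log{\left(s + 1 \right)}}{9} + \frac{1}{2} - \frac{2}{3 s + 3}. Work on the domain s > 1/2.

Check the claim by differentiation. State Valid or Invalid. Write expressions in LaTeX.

Valid: G'(s) = f(s).

d/ds[G] = - \frac{2}{2 s^{3} + 3 s^{2} - 1}
This equals f(s) exactly, so the claim holds.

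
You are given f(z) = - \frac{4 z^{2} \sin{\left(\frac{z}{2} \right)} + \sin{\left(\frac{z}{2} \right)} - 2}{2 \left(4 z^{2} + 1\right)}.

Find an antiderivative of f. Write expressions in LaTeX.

Check any antiderivative F(z) by computing F'(z) and comparing it with f(z).
Check: d/dz[\frac{2 \cos{\left(\frac{z}{2} \right)} + \operatorname{atan}{\left(2 z \right)}}{2}] = \frac{- 4 z^{2} \sin{\left(\frac{z}{2} \right)} - \sin{\left(\frac{z}{2} \right)} + 2}{8 z^{2} + 2}, which equals f(z).

An antiderivative is F(z) = \frac{2 \cos{\left(\frac{z}{2} \right)} + \operatorname{atan}{\left(2 z \right)}}{2}.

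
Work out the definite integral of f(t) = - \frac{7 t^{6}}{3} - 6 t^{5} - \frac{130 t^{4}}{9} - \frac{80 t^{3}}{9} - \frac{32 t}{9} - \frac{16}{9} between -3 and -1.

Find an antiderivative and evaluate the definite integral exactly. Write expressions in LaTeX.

Recognize the product-rule pattern: f = u'v + uv' with u = \frac{4 t^{2}}{3} + \frac{4 t}{3}, v = - \frac{t^{5}}{4} - \frac{t^{4}}{2} - \frac{5 t^{3}}{3} - \frac{4}{3}, so integration by parts undoes it.
F(t) = \left(\frac{4 t^{2}}{3} + \frac{4 t}{3}\right) \left(- \frac{t^{5}}{4} - \frac{t^{4}}{2} - \frac{5 t^{3}}{3} - \frac{4}{3}\right) is an antiderivative of f.
Check: d/dt[\left(\frac{4 t^{2}}{3} + \frac{4 t}{3}\right) \left(- \frac{t^{5}}{4} - \frac{t^{4}}{2} - \frac{5 t^{3}}{3} - \frac{4}{3}\right)] = - \frac{7 t^{6}}{3} - 6 t^{5} - \frac{130 t^{4}}{9} - \frac{80 t^{3}}{9} - \frac{32 t}{9} - \frac{16}{9} = f(t).
F(-1) = 0; F(-3) = \frac{1534}{3}.
Integral = F(-1) - F(-3) = - \frac{1534}{3}.

Antiderivative: F(t) = \left(\frac{4 t^{2}}{3} + \frac{4 t}{3}\right) \left(- \frac{t^{5}}{4} - \frac{t^{4}}{2} - \frac{5 t^{3}}{3} - \frac{4}{3}\right); value = - \frac{1534}{3}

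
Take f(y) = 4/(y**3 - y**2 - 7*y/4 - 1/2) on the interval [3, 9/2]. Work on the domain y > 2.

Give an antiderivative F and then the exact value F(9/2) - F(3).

The denominator factors as (y - 2)*(2*y + 1)**2; partial fractions split f into directly integrable pieces: -32/(25*(2*y + 1)) - 32/(5*(2*y + 1)**2) + 16/(25*(y - 2)).
F(y) = 16*log(y - 2)/25 - 16*log(y + 1/2)/25 + 16/(10*y + 5) is an antiderivative of f.
Check: d/dy[16*log(y - 2)/25 - 16*log(y + 1/2)/25 + 16/(10*y + 5)] = 16/(4*y**3 - 4*y**2 - 7*y - 2), which equals f(y).
F(9/2) = -16*log(5)/25 + 8/25 + 16*log(5/2)/25; F(3) = 16/35 - 16*log(7/2)/25.
Integral = F(9/2) - F(3) = -16*log(5)/25 - 24/175 + 16*log(5/2)/25 + 16*log(7/2)/25.

Antiderivative: F(y) = 16*log(y - 2)/25 - 16*log(y + 1/2)/25 + 16/(10*y + 5); value = -16*log(5)/25 - 24/175 + 16*log(5/2)/25 + 16*log(7/2)/25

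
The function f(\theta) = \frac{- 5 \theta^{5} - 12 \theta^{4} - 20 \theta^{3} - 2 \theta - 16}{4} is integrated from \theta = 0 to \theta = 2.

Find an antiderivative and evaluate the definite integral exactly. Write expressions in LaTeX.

Antiderivative: F(\theta) = - \frac{5 \theta^{6}}{24} - \frac{3 \theta^{5}}{5} - \frac{5 \theta^{4}}{4} - \frac{\theta^{2}}{4} - 4 \theta; value = - \frac{923}{15}

Since d/d\theta undoes antidifferentiation here, F'(\theta) = f(\theta) is required of F(\theta).
F(\theta) = - \frac{5 \theta^{6}}{24} - \frac{3 \theta^{5}}{5} - \frac{5 \theta^{4}}{4} - \frac{\theta^{2}}{4} - 4 \theta is an antiderivative of f.
Check: d/d\theta[- \frac{5 \theta^{6}}{24} - \frac{3 \theta^{5}}{5} - \frac{5 \theta^{4}}{4} - \frac{\theta^{2}}{4} - 4 \theta] = - \frac{5 \theta^{5}}{4} - 3 \theta^{4} - 5 \theta^{3} - \frac{\theta}{2} - 4, which equals f(\theta).
F(2) = - \frac{923}{15}; F(0) = 0.
Integral = F(2) - F(0) = - \frac{923}{15}.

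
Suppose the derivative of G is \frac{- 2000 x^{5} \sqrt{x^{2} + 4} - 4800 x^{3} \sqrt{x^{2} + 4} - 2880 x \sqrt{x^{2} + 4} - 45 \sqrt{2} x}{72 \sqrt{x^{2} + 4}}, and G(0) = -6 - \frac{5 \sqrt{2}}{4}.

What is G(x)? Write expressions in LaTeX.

Any candidate G(x) must reproduce the stated G'(x) exactly.
A general antiderivative is - \frac{5 \sqrt{\frac{x^{2}}{2} + 2}}{4} - \left(\frac{5 x^{2}}{3} + 2\right)^{3} + C.
The condition gives C = -6 - \frac{5 \sqrt{2}}{4} - (-8 - \frac{5 \sqrt{2}}{4}) = 2.
So G(x) = - \frac{5 \sqrt{\frac{x^{2}}{2} + 2}}{4} - \left(\frac{5 x^{2}}{3} + 2\right)^{3} + 2.
Check: d/dx[- \frac{5 \sqrt{\frac{x^{2}}{2} + 2}}{4} - \left(\frac{5 x^{2}}{3} + 2\right)^{3} + 2] = \frac{- 2000 x^{5} \sqrt{x^{2} + 4} - 4800 x^{3} \sqrt{x^{2} + 4} - 2880 x \sqrt{x^{2} + 4} - 45 \sqrt{2} x}{72 \sqrt{x^{2} + 4}} = G'(x).

G(x) = - \frac{5 \sqrt{\frac{x^{2}}{2} + 2}}{4} - \left(\frac{5 x^{2}}{3} + 2\right)^{3} + 2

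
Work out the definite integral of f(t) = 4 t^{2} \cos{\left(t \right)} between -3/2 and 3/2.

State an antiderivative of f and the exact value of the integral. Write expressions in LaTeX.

A first test for any F(t): its t-derivative must equal f(t) identically.
F(t) = 4 t^{2} \sin{\left(t \right)} + 8 t \cos{\left(t \right)} - 8 \sin{\left(t \right)} is an antiderivative of f.
Check: d/dt[4 t^{2} \sin{\left(t \right)} + 8 t \cos{\left(t \right)} - 8 \sin{\left(t \right)}] = 4 t^{2} \cos{\left(t \right)} = f(t).
F(3/2) = 12 \cos{\left(\frac{3}{2} \right)} + \sin{\left(\frac{3}{2} \right)}; F(-3/2) = - \sin{\left(\frac{3}{2} \right)} - 12 \cos{\left(\frac{3}{2} \right)}.
Integral = F(3/2) - F(-3/2) = 24 \cos{\left(\frac{3}{2} \right)} + 2 \sin{\left(\frac{3}{2} \right)}.

Antiderivative: F(t) = 4 t^{2} \sin{\left(t \right)} + 8 t \cos{\left(t \right)} - 8 \sin{\left(t \right)}; value = 24 \cos{\left(\frac{3}{2} \right)} + 2 \sin{\left(\frac{3}{2} \right)}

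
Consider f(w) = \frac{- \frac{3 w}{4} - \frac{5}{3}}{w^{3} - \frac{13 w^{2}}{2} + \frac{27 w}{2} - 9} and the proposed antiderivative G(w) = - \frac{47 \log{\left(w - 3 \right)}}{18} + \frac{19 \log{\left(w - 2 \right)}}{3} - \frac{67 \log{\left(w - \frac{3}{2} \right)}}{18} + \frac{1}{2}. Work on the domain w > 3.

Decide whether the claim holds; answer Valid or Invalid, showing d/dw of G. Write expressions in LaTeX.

d/dw[G] = \frac{- 9 w - 20}{12 w^{3} - 78 w^{2} + 162 w - 108}
This equals f(w) exactly, so the claim holds.

Valid - differentiating G returns exactly f.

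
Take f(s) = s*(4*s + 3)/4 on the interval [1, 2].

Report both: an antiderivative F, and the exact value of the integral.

Check any antiderivative F(s) by computing F'(s) and comparing it with f(s).
F(s) = s**3/3 + 3*s**2/8 is an antiderivative of f.
Check: d/ds[s**3/3 + 3*s**2/8] = s**2 + 3*s/4, which equals f(s).
F(2) = 25/6; F(1) = 17/24.
Integral = F(2) - F(1) = 83/24.

Antiderivative: F(s) = s**3/3 + 3*s**2/8; value = 83/24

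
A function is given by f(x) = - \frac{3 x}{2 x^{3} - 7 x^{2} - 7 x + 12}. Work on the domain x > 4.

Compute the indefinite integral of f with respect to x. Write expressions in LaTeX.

Factor the denominator (\left(x - 4\right) \left(x - 1\right) \left(2 x + 3\right)) and decompose: f = \frac{18}{55 \left(2 x + 3\right)} + \frac{1}{5 \left(x - 1\right)} - \frac{4}{11 \left(x - 4\right)}; each piece integrates to a log, atan, or power term.
Check: d/dx[\frac{- 20 \log{\left(x - 4 \right)} + 11 \log{\left(x - 1 \right)} + 9 \log{\left(x + \frac{3}{2} \right)}}{55}] = - \frac{3 x}{2 x^{3} - 7 x^{2} - 7 x + 12} = f(x).

F(x) = \frac{- 20 \log{\left(x - 4 \right)} + 11 \log{\left(x - 1 \right)} + 9 \log{\left(x + \frac{3}{2} \right)}}{55} + C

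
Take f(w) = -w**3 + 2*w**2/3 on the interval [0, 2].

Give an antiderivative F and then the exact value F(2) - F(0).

Antiderivative: F(w) = -w**3*(9*w - 8)/36; value = -20/9

The integrand splits into summands that can be handled one at a time.
F(w) = -w**3*(9*w - 8)/36 is an antiderivative of f.
Check: d/dw[-w**3*(9*w - 8)/36] = -w**3 + 2*w**2/3 = f(w).
F(2) = -20/9; F(0) = 0.
Integral = F(2) - F(0) = -20/9.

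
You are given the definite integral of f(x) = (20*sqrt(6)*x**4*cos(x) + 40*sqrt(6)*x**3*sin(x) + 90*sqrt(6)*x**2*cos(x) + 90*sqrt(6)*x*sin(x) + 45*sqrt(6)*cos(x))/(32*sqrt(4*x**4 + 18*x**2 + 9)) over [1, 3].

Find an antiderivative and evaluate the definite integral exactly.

f has the shape u'v + uv' for u = 15*sqrt(2*x**4/3 + 3*x**2 + 3/2)/16 and v = sin(x) — it is the derivative of the product u*v.
F(x) = 15*sqrt(2*x**4/3 + 3*x**2 + 3/2)*sin(x)/16 is an antiderivative of f.
Check: d/dx[15*sqrt(2*x**4/3 + 3*x**2 + 3/2)*sin(x)/16] = sqrt(6)*(60*x**4*cos(x) + 120*x**3*sin(x) + 270*x**2*cos(x) + 270*x*sin(x) + 135*cos(x))/(96*sqrt(4*x**4 + 18*x**2 + 9)), which equals f(x).
F(3) = 15*sqrt(330)*sin(3)/32; F(1) = 5*sqrt(186)*sin(1)/32.
Integral = F(3) - F(1) = -5*sqrt(186)*sin(1)/32 + 15*sqrt(330)*sin(3)/32.

Antiderivative: F(x) = 15*sqrt(2*x**4/3 + 3*x**2 + 3/2)*sin(x)/16; value = -5*sqrt(186)*sin(1)/32 + 15*sqrt(330)*sin(3)/32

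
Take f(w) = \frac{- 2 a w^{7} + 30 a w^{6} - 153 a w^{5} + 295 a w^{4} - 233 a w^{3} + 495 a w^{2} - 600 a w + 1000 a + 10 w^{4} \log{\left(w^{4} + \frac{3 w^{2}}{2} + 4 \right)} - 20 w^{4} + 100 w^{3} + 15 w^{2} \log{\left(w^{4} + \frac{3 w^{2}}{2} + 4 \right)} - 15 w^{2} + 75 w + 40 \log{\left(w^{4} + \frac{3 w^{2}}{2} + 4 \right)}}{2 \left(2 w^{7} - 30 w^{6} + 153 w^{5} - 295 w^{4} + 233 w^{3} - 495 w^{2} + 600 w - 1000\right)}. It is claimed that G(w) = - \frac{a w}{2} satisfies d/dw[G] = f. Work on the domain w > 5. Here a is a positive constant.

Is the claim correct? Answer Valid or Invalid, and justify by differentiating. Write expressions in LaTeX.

Invalid: d/dw[G] - f = \frac{- 10 w^{4} \log{\left(w^{4} + \frac{3 w^{2}}{2} + 4 \right)} + 20 w^{4} - 100 w^{3} - 15 w^{2} \log{\left(w^{4} + \frac{3 w^{2}}{2} + 4 \right)} + 15 w^{2} - 75 w - 40 \log{\left(w^{4} + \frac{3 w^{2}}{2} + 4 \right)}}{4 w^{7} - 60 w^{6} + 306 w^{5} - 590 w^{4} + 466 w^{3} - 990 w^{2} + 1200 w - 2000}, which is not 0.

d/dw[G] = - \frac{a}{2}
d/dw[G] - f(w) = \frac{- 10 w^{4} \log{\left(w^{4} + \frac{3 w^{2}}{2} + 4 \right)} + 20 w^{4} - 100 w^{3} - 15 w^{2} \log{\left(w^{4} + \frac{3 w^{2}}{2} + 4 \right)} + 15 w^{2} - 75 w - 40 \log{\left(w^{4} + \frac{3 w^{2}}{2} + 4 \right)}}{4 w^{7} - 60 w^{6} + 306 w^{5} - 590 w^{4} + 466 w^{3} - 990 w^{2} + 1200 w - 2000} != 0.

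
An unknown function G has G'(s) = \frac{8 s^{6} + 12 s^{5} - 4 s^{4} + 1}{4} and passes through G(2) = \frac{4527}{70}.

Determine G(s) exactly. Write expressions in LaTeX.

Differentiate the proposed G(s) back; it has to land on the given G'(s).
A general antiderivative is \frac{2 s^{7}}{7} + \frac{s^{6}}{2} - \frac{s^{5}}{5} + \frac{s}{4} + C.
The condition gives C = \frac{4527}{70} - (\frac{4387}{70}) = 2.
So G(s) = \frac{2 s^{7}}{7} + \frac{s^{6}}{2} - \frac{s^{5}}{5} + \frac{s}{4} + 2.
Check: d/ds[\frac{2 s^{7}}{7} + \frac{s^{6}}{2} - \frac{s^{5}}{5} + \frac{s}{4} + 2] = 2 s^{6} + 3 s^{5} - s^{4} + \frac{1}{4}, which equals G'(s).

G(s) = \frac{2 s^{7}}{7} + \frac{s^{6}}{2} - \frac{s^{5}}{5} + \frac{s}{4} + 2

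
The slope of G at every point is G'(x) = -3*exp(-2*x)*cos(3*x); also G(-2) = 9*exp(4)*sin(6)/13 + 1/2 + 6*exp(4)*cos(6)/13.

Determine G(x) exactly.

G(x) = (13*exp(2*x) - 18*sin(3*x) + 12*cos(3*x))*exp(-2*x)/26

Differentiate the proposed G(x) back; it has to land on the given G'(x).
A general antiderivative is -9*exp(-2*x)*sin(3*x)/13 + 6*exp(-2*x)*cos(3*x)/13 + C.
The condition gives C = 9*exp(4)*sin(6)/13 + 1/2 + 6*exp(4)*cos(6)/13 - (9*exp(4)*sin(6)/13 + 6*exp(4)*cos(6)/13) = 1/2.
So G(x) = (13*exp(2*x) - 18*sin(3*x) + 12*cos(3*x))*exp(-2*x)/26.
Check: d/dx[(13*exp(2*x) - 18*sin(3*x) + 12*cos(3*x))*exp(-2*x)/26] = -3*exp(-2*x)*cos(3*x) = G'(x).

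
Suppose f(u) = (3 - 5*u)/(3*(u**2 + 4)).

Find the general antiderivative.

F(u) = (-5*log(u**2 + 4) + 3*atan(u/2))/6 + C

Whatever form F(u) takes, F'(u) = f(u) is non-negotiable.
Check: d/du[(-5*log(u**2 + 4) + 3*atan(u/2))/6] = (3 - 5*u)/(3*u**2 + 12), which equals f(u).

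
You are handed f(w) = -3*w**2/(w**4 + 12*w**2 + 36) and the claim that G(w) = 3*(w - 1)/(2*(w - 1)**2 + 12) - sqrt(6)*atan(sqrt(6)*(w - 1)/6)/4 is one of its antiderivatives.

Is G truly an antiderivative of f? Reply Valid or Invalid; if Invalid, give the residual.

Invalid: d/dw[G] - f = (-6*w**5 + 15*w**4 - 12*w**3 + 3*w**2 + 216*w - 108)/(w**8 - 4*w**7 + 30*w**6 - 76*w**5 + 301*w**4 - 480*w**3 + 1236*w**2 - 1008*w + 1764), which is not 0.

d/dw[G] = (-3*w**2 + 6*w - 3)/(w**4 - 4*w**3 + 18*w**2 - 28*w + 49)
d/dw[G] - f(w) = (-6*w**5 + 15*w**4 - 12*w**3 + 3*w**2 + 216*w - 108)/(w**8 - 4*w**7 + 30*w**6 - 76*w**5 + 301*w**4 - 480*w**3 + 1236*w**2 - 1008*w + 1764) != 0.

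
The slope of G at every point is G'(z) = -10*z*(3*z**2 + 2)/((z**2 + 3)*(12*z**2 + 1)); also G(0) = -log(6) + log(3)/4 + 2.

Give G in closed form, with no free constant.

Differentiate the proposed G(z) back; it has to land on the given G'(z).
A general antiderivative is -log(2*z**2 + 6) - log(4*z**2 + 1/3)/4 + C.
The condition gives C = -log(6) + log(3)/4 + 2 - (-log(6) + log(3)/4) = 2.
So G(z) = -log(z**2 + 3) - log(4*z**2 + 1/3)/4 - log(2) + 2.
Check: d/dz[-log(z**2 + 3) - log(4*z**2 + 1/3)/4 - log(2) + 2] = (-30*z**3 - 20*z)/(12*z**4 + 37*z**2 + 3), which equals G'(z).

G(z) = -log(z**2 + 3) - log(4*z**2 + 1/3)/4 - log(2) + 2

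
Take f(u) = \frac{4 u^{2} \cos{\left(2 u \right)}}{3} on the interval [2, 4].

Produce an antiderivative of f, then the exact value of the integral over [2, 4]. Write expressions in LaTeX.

Since d/du undoes antidifferentiation here, F'(u) = f(u) is required of F(u).
F(u) = \frac{2 u^{2} \sin{\left(2 u \right)}}{3} + \frac{2 u \cos{\left(2 u \right)}}{3} - \frac{\sin{\left(2 u \right)}}{3} is an antiderivative of f.
Check: d/du[\frac{2 u^{2} \sin{\left(2 u \right)}}{3} + \frac{2 u \cos{\left(2 u \right)}}{3} - \frac{\sin{\left(2 u \right)}}{3}] = \frac{4 u^{2} \cos{\left(2 u \right)}}{3} = f(u).
F(4) = \frac{8 \cos{\left(8 \right)}}{3} + \frac{31 \sin{\left(8 \right)}}{3}; F(2) = \frac{7 \sin{\left(4 \right)}}{3} + \frac{4 \cos{\left(4 \right)}}{3}.
Integral = F(4) - F(2) = \frac{8 \cos{\left(8 \right)}}{3} - \frac{4 \cos{\left(4 \right)}}{3} - \frac{7 \sin{\left(4 \right)}}{3} + \frac{31 \sin{\left(8 \right)}}{3}.

Antiderivative: F(u) = \frac{2 u^{2} \sin{\left(2 u \right)}}{3} + \frac{2 u \cos{\left(2 u \right)}}{3} - \frac{\sin{\left(2 u \right)}}{3}; value = \frac{8 \cos{\left(8 \right)}}{3} - \frac{4 \cos{\left(4 \right)}}{3} - \frac{7 \sin{\left(4 \right)}}{3} + \frac{31 \sin{\left(8 \right)}}{3}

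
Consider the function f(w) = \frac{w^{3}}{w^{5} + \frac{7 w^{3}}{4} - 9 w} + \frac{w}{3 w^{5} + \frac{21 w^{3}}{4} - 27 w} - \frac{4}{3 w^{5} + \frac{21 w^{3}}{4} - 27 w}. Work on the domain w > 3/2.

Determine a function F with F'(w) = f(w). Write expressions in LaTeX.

Factor the denominator (3 w \left(2 w - 3\right) \left(2 w + 3\right) \left(w^{2} + 4\right)) and decompose: f = - \frac{4 \left(w - 11\right)}{75 \left(w^{2} + 4\right)} - \frac{10}{27 \left(2 w + 3\right)} + \frac{122}{675 \left(2 w - 3\right)} + \frac{4}{27 w}; each piece integrates to a log, atan, or power term.
Check: d/dw[\frac{4 \log{\left(w \right)}}{27} + \frac{61 \log{\left(w - \frac{3}{2} \right)}}{675} - \frac{5 \log{\left(w + \frac{3}{2} \right)}}{27} - \frac{2 \log{\left(w^{2} + 4 \right)}}{75} + \frac{22 \operatorname{atan}{\left(\frac{w}{2} \right)}}{75}] = \frac{12 w^{3} + 4 w - 16}{12 w^{5} + 21 w^{3} - 108 w}, which equals f(w).

An antiderivative is F(w) = \frac{4 \log{\left(w \right)}}{27} + \frac{61 \log{\left(w - \frac{3}{2} \right)}}{675} - \frac{5 \log{\left(w + \frac{3}{2} \right)}}{27} - \frac{2 \log{\left(w^{2} + 4 \right)}}{75} + \frac{22 \operatorname{atan}{\left(\frac{w}{2} \right)}}{75}.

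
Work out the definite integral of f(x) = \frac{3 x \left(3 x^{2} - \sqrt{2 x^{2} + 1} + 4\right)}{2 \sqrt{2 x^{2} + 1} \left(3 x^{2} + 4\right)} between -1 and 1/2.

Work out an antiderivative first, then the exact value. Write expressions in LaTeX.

Antiderivative: F(x) = \frac{3 \sqrt{2 x^{2} + 1}}{4} - \frac{\log{\left(x^{2} + \frac{4}{3} \right)}}{4}; value = - \frac{3 \sqrt{3}}{4} - \frac{\log{\left(\frac{19}{12} \right)}}{4} + \frac{\log{\left(\frac{7}{3} \right)}}{4} + \frac{3 \sqrt{6}}{8}

Recover f(x) by differentiating a candidate F(x); any mismatch rules it out.
F(x) = \frac{3 \sqrt{2 x^{2} + 1}}{4} - \frac{\log{\left(x^{2} + \frac{4}{3} \right)}}{4} is an antiderivative of f.
Check: d/dx[\frac{3 \sqrt{2 x^{2} + 1}}{4} - \frac{\log{\left(x^{2} + \frac{4}{3} \right)}}{4}] = \frac{9 x^{3} - 3 x \sqrt{2 x^{2} + 1} + 12 x}{6 x^{2} \sqrt{2 x^{2} + 1} + 8 \sqrt{2 x^{2} + 1}}, which equals f(x).
F(1/2) = - \frac{\log{\left(\frac{19}{12} \right)}}{4} + \frac{3 \sqrt{6}}{8}; F(-1) = - \frac{\log{\left(\frac{7}{3} \right)}}{4} + \frac{3 \sqrt{3}}{4}.
Integral = F(1/2) - F(-1) = - \frac{3 \sqrt{3}}{4} - \frac{\log{\left(\frac{19}{12} \right)}}{4} + \frac{\log{\left(\frac{7}{3} \right)}}{4} + \frac{3 \sqrt{6}}{8}.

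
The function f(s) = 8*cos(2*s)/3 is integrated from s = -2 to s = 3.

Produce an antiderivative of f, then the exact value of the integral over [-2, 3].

A first test for any F(s): its s-derivative must equal f(s) identically.
F(s) = 4*sin(2*s)/3 is an antiderivative of f.
Check: d/ds[4*sin(2*s)/3] = 8*cos(2*s)/3 = f(s).
F(3) = 4*sin(6)/3; F(-2) = -4*sin(4)/3.
Integral = F(3) - F(-2) = 4*sin(4)/3 + 4*sin(6)/3.

Antiderivative: F(s) = 4*sin(2*s)/3; value = 4*sin(4)/3 + 4*sin(6)/3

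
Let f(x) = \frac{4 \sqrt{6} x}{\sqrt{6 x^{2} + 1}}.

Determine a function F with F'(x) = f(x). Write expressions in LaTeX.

f matches the chain-rule pattern g'(h)*h' with inner function h(x) = 4 x^{2} + \frac{2}{3}; substituting u = h(x) collapses the integral.
Check: d/dx[\frac{2 \sqrt{6} \sqrt{6 x^{2} + 1}}{3}] = \frac{4 \sqrt{6} x}{\sqrt{6 x^{2} + 1}} = f(x).

An antiderivative is F(x) = \frac{2 \sqrt{6} \sqrt{6 x^{2} + 1}}{3}.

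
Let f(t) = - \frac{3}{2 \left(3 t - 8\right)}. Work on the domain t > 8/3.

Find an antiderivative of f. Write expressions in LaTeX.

For F(t) to be correct the identity F'(t) - f(t) = 0 must hold.
Check: d/dt[- \frac{\log{\left(\frac{3 t}{2} - 4 \right)}}{2}] = - \frac{3}{6 t - 16}, which equals f(t).

An antiderivative is F(t) = - \frac{\log{\left(\frac{3 t}{2} - 4 \right)}}{2}.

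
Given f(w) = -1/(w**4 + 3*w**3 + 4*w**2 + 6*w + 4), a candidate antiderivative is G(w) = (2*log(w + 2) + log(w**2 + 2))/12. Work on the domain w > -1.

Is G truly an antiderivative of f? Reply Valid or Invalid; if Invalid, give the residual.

d/dw[G] = (w**2 + w + 1)/(3*w**3 + 6*w**2 + 6*w + 12)
d/dw[G] - f(w) = 1/(3*w + 3) != 0.

Invalid: d/dw[G] - f = 1/(3*w + 3), which is not 0.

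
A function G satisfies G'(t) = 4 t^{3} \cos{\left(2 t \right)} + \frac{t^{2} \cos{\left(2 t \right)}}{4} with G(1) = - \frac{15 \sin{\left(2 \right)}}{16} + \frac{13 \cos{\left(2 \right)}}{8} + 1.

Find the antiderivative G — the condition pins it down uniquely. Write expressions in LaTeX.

G(t) = 2 t^{3} \sin{\left(2 t \right)} + \frac{t^{2} \sin{\left(2 t \right)}}{8} + 3 t^{2} \cos{\left(2 t \right)} - 3 t \sin{\left(2 t \right)} + \frac{t \cos{\left(2 t \right)}}{8} - \frac{\sin{\left(2 t \right)}}{16} - \frac{3 \cos{\left(2 t \right)}}{2} + 1

Integrate term by term and add the pieces.
A general antiderivative is 2 t^{3} \sin{\left(2 t \right)} + \frac{t^{2} \sin{\left(2 t \right)}}{8} + 3 t^{2} \cos{\left(2 t \right)} - 3 t \sin{\left(2 t \right)} + \frac{t \cos{\left(2 t \right)}}{8} - \frac{\sin{\left(2 t \right)}}{16} - \frac{3 \cos{\left(2 t \right)}}{2} + C.
The condition gives C = - \frac{15 \sin{\left(2 \right)}}{16} + \frac{13 \cos{\left(2 \right)}}{8} + 1 - (- \frac{15 \sin{\left(2 \right)}}{16} + \frac{13 \cos{\left(2 \right)}}{8}) = 1.
So G(t) = 2 t^{3} \sin{\left(2 t \right)} + \frac{t^{2} \sin{\left(2 t \right)}}{8} + 3 t^{2} \cos{\left(2 t \right)} - 3 t \sin{\left(2 t \right)} + \frac{t \cos{\left(2 t \right)}}{8} - \frac{\sin{\left(2 t \right)}}{16} - \frac{3 \cos{\left(2 t \right)}}{2} + 1.
Check: d/dt[2 t^{3} \sin{\left(2 t \right)} + \frac{t^{2} \sin{\left(2 t \right)}}{8} + 3 t^{2} \cos{\left(2 t \right)} - 3 t \sin{\left(2 t \right)} + \frac{t \cos{\left(2 t \right)}}{8} - \frac{\sin{\left(2 t \right)}}{16} - \frac{3 \cos{\left(2 t \right)}}{2} + 1] = 4 t^{3} \cos{\left(2 t \right)} + \frac{t^{2} \cos{\left(2 t \right)}}{4} = G'(t).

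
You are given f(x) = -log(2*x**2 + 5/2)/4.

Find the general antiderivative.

A first test for any F(x): its x-derivative must equal f(x) identically.
Check: d/dx[(-x*log(2*x**2 + 5/2) + 2*x - sqrt(5)*atan(2*sqrt(5)*x/5))/4] = -log(2*x**2 + 5/2)/4 = f(x).

F(x) = (-x*log(2*x**2 + 5/2) + 2*x - sqrt(5)*atan(2*sqrt(5)*x/5))/4 + C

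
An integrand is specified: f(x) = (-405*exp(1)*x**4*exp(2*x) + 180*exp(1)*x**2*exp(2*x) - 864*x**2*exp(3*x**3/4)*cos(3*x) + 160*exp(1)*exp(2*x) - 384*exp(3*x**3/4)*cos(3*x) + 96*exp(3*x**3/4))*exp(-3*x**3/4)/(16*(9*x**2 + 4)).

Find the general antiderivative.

F(x) = 5*exp(1)*exp(2*x)*exp(-3*x**3/4)/4 - 2*sin(3*x) + atan(3*x/2) + C

A first test for any F(x): its x-derivative must equal f(x) identically.
Check: d/dx[5*exp(1)*exp(2*x)*exp(-3*x**3/4)/4 - 2*sin(3*x) + atan(3*x/2)] = (-405*exp(1)*x**4*exp(2*x) + 180*exp(1)*x**2*exp(2*x) - 864*x**2*exp(3*x**3/4)*cos(3*x) + 160*exp(1)*exp(2*x) - 384*exp(3*x**3/4)*cos(3*x) + 96*exp(3*x**3/4))/(144*x**2*exp(3*x**3/4) + 64*exp(3*x**3/4)), which equals f(x).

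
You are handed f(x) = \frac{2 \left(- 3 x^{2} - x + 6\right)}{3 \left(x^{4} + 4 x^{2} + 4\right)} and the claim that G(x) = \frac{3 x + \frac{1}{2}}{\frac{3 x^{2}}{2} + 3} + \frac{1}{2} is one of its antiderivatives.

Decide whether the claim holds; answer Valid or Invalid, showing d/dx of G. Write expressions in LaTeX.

Valid. The derivative of G reproduces f.

d/dx[G] = \frac{- 6 x^{2} - 2 x + 12}{3 x^{4} + 12 x^{2} + 12}
This equals f(x) exactly, so the claim holds.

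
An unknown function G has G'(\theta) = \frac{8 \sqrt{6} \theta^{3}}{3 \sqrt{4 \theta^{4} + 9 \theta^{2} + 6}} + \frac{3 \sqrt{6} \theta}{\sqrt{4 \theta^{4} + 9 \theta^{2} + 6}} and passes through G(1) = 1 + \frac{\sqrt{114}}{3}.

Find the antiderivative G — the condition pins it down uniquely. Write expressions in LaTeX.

G(\theta) = \frac{\sqrt{6} \sqrt{4 \theta^{4} + 9 \theta^{2} + 6} + 3}{3}

G'(\theta) matches the chain-rule pattern g'(h)*h' with inner function h(\theta) = \frac{2 \theta^{4}}{3} + \frac{3 \theta^{2}}{2} + 1; substituting u = h(\theta) collapses the integral.
A general antiderivative is 2 \sqrt{\frac{2 \theta^{4}}{3} + \frac{3 \theta^{2}}{2} + 1} + C.
The condition gives C = 1 + \frac{\sqrt{114}}{3} - (\frac{\sqrt{114}}{3}) = 1.
So G(\theta) = \frac{\sqrt{6} \sqrt{4 \theta^{4} + 9 \theta^{2} + 6} + 3}{3}.
Check: d/d\theta[\frac{\sqrt{6} \sqrt{4 \theta^{4} + 9 \theta^{2} + 6} + 3}{3}] = \frac{8 \sqrt{6} \theta^{3} + 9 \sqrt{6} \theta}{3 \sqrt{4 \theta^{4} + 9 \theta^{2} + 6}}, which equals G'(\theta).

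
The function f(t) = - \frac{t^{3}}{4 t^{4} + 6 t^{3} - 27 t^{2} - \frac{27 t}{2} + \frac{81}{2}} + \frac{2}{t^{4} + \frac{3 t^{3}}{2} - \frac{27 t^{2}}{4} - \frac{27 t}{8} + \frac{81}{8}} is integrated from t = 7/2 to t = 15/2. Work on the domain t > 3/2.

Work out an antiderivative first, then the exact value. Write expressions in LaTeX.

Antiderivative: F(t) = \frac{- 671 \left(2 t - 3\right) \log{\left(t - \frac{3}{2} \right)} + 819 \left(2 t - 3\right) \log{\left(t + \frac{3}{2} \right)} - 1120 \left(2 t - 3\right) \log{\left(t + 3 \right)} - 666}{3888 \left(2 t - 3\right)}; value = - \frac{70 \log{\left(\frac{21}{2} \right)}}{243} - \frac{91 \log{\left(5 \right)}}{432} - \frac{671 \log{\left(6 \right)}}{3888} + \frac{37}{1296} + \frac{671 \log{\left(2 \right)}}{3888} + \frac{91 \log{\left(9 \right)}}{432} + \frac{70 \log{\left(\frac{13}{2} \right)}}{243}

The denominator factors as \left(t + 3\right) \left(2 t - 3\right)^{2} \left(2 t + 3\right); partial fractions split f into directly integrable pieces: \frac{91}{216 \left(2 t + 3\right)} - \frac{671}{1944 \left(2 t - 3\right)} + \frac{37}{108 \left(2 t - 3\right)^{2}} - \frac{70}{243 \left(t + 3\right)}.
F(t) = \frac{- 671 \left(2 t - 3\right) \log{\left(t - \frac{3}{2} \right)} + 819 \left(2 t - 3\right) \log{\left(t + \frac{3}{2} \right)} - 1120 \left(2 t - 3\right) \log{\left(t + 3 \right)} - 666}{3888 \left(2 t - 3\right)} is an antiderivative of f.
Check: d/dt[\frac{- 671 \left(2 t - 3\right) \log{\left(t - \frac{3}{2} \right)} + 819 \left(2 t - 3\right) \log{\left(t + \frac{3}{2} \right)} - 1120 \left(2 t - 3\right) \log{\left(t + 3 \right)} - 666}{3888 \left(2 t - 3\right)}] = \frac{16 - 2 t^{3}}{8 t^{4} + 12 t^{3} - 54 t^{2} - 27 t + 81}, which equals f(t).
F(15/2) = - \frac{70 \log{\left(\frac{21}{2} \right)}}{243} - \frac{671 \log{\left(6 \right)}}{3888} - \frac{37}{2592} + \frac{91 \log{\left(9 \right)}}{432}; F(7/2) = - \frac{70 \log{\left(\frac{13}{2} \right)}}{243} - \frac{671 \log{\left(2 \right)}}{3888} - \frac{37}{864} + \frac{91 \log{\left(5 \right)}}{432}.
Integral = F(15/2) - F(7/2) = - \frac{70 \log{\left(\frac{21}{2} \right)}}{243} - \frac{91 \log{\left(5 \right)}}{432} - \frac{671 \log{\left(6 \right)}}{3888} + \frac{37}{1296} + \frac{671 \log{\left(2 \right)}}{3888} + \frac{91 \log{\left(9 \right)}}{432} + \frac{70 \log{\left(\frac{13}{2} \right)}}{243}.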